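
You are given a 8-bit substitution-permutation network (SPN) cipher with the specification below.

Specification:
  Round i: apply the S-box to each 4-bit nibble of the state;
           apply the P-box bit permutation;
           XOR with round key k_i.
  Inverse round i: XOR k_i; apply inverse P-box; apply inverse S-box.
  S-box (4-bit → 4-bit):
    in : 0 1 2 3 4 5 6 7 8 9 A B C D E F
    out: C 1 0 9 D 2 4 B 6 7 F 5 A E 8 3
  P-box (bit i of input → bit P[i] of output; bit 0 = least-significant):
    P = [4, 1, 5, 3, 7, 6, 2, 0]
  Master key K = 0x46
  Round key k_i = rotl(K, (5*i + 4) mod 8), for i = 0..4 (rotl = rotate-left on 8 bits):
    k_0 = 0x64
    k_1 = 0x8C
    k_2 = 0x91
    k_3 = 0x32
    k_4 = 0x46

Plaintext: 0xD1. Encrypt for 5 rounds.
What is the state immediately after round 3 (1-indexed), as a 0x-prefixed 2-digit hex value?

s_0 = plaintext = 0xD1
s_1 = Round(s_0, k_0) = 0x31
s_2 = Round(s_1, k_1) = 0x1D
s_3 = Round(s_2, k_2) = 0x3B
s_4 = Round(s_3, k_3) = 0x83
s_5 = Round(s_4, k_4) = 0x1A

0x3B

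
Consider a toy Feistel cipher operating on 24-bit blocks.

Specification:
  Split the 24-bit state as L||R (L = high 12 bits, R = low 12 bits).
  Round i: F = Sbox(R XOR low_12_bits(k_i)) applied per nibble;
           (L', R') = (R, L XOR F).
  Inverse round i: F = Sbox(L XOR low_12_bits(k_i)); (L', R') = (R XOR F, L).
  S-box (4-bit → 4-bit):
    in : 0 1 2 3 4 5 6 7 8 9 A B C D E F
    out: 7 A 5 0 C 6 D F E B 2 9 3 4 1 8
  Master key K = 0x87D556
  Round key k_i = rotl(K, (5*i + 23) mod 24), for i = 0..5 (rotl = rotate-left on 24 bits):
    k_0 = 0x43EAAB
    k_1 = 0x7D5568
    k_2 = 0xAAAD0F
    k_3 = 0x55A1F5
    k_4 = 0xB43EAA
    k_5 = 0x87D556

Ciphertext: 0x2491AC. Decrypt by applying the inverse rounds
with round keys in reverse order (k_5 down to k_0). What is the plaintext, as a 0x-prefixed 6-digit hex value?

s_0 = ciphertext = 0x2491AC
s_1 = InvRound(s_0, k_5) = 0xE04249
s_2 = InvRound(s_1, k_4) = 0x568E04
s_3 = InvRound(s_2, k_3) = 0x2B0568
s_4 = InvRound(s_3, k_2) = 0xDF02B0
s_5 = InvRound(s_4, k_1) = 0xC0EDF0
s_6 = InvRound(s_5, k_0) = 0x0D6C0E

0x0D6C0E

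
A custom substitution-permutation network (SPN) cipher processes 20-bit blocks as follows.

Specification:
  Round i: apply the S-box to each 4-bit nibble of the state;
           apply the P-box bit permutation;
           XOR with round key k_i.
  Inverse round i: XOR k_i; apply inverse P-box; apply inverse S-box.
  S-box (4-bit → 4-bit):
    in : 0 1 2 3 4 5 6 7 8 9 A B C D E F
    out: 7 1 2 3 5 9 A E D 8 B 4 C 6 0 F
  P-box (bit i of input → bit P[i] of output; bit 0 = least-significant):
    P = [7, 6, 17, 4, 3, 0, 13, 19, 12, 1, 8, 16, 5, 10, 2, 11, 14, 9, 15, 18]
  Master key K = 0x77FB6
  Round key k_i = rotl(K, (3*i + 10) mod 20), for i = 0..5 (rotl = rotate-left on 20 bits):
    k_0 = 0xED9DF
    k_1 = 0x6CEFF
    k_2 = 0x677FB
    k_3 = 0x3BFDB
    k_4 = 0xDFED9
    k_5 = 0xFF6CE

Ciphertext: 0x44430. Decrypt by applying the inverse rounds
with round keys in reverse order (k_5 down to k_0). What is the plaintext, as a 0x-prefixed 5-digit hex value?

s_0 = ciphertext = 0x44430
s_1 = InvRound(s_0, k_5) = 0xD4A8F
s_2 = InvRound(s_1, k_4) = 0xBD3B6
s_3 = InvRound(s_2, k_3) = 0x1FEF2
s_4 = InvRound(s_3, k_2) = 0xC9C3B
s_5 = InvRound(s_4, k_1) = 0x3B190
s_6 = InvRound(s_5, k_0) = 0x5C6F2

0x5C6F2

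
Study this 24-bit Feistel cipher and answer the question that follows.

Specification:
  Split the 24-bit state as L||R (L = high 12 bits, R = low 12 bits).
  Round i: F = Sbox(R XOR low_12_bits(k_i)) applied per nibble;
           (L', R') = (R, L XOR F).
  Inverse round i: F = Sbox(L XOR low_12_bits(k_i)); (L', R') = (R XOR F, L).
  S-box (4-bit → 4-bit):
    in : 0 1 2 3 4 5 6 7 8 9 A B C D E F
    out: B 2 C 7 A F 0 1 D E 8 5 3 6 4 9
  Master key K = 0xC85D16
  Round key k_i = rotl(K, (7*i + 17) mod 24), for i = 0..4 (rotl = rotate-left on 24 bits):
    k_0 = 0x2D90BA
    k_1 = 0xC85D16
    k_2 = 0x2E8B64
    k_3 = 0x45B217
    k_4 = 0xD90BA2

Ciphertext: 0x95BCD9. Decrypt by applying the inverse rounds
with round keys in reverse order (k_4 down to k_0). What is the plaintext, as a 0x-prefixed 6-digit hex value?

0x154BA5

s_0 = ciphertext = 0x95BCD9
s_1 = InvRound(s_0, k_4) = 0x04795B
s_2 = InvRound(s_1, k_3) = 0x5A0047
s_3 = InvRound(s_2, k_2) = 0x47D5A0
s_4 = InvRound(s_3, k_1) = 0xBA547D
s_5 = InvRound(s_4, k_0) = 0x154BA5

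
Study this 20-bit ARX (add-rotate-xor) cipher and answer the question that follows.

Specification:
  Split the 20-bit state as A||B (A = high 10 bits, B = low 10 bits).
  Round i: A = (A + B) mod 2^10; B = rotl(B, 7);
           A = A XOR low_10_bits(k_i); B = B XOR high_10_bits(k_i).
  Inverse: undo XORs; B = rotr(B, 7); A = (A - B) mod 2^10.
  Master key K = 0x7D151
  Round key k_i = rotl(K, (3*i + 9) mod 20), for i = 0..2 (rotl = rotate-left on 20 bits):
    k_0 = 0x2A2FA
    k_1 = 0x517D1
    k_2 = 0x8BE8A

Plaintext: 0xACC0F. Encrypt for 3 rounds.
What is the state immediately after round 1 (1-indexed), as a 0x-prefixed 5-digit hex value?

s_0 = plaintext = 0xACC0F
s_1 = Round(s_0, k_0) = 0x0E329
s_2 = Round(s_1, k_1) = 0x2C1A0
s_3 = Round(s_2, k_2) = 0x36A1B

0x0E329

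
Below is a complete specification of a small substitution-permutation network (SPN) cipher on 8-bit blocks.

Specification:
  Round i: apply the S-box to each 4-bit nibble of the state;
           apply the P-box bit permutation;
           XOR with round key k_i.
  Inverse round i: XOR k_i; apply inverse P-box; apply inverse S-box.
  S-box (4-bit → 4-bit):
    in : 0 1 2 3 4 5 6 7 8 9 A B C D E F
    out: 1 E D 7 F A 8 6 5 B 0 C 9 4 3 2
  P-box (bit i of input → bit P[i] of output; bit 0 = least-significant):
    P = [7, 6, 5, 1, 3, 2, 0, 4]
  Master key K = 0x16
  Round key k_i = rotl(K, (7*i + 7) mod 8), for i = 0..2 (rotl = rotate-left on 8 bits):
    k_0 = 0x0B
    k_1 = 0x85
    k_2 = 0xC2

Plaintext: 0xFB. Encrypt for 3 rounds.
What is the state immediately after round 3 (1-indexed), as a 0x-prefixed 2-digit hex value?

s_0 = plaintext = 0xFB
s_1 = Round(s_0, k_0) = 0x2D
s_2 = Round(s_1, k_1) = 0xBC
s_3 = Round(s_2, k_2) = 0x51

0x51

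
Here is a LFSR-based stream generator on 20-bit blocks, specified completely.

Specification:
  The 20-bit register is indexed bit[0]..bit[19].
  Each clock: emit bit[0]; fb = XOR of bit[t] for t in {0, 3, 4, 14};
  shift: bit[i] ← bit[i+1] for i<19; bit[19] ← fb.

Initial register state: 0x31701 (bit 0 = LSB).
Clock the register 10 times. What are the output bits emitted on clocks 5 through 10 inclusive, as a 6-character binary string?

000011

reg_0 = 0x31701
clock 1: out=1, reg = 0x98B80
clock 2: out=0, reg = 0x4C5C0
clock 3: out=0, reg = 0xA62E0
clock 4: out=0, reg = 0xD3170
clock 5: out=0, reg = 0xE98B8
clock 6: out=0, reg = 0x74C5C
clock 7: out=0, reg = 0xBA62E
clock 8: out=0, reg = 0xDD317
clock 9: out=1, reg = 0xEE98B
clock 10: out=1, reg = 0xF74C5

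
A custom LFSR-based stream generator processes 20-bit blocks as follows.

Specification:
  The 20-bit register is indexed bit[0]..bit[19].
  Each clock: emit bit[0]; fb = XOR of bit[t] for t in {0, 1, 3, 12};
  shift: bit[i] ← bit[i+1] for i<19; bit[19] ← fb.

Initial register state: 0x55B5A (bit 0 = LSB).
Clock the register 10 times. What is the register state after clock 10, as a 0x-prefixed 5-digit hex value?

reg_0 = 0x55B5A
clock 1: out=0, reg = 0xAADAD
clock 2: out=1, reg = 0x556D6
clock 3: out=0, reg = 0x2AB6B
clock 4: out=1, reg = 0x955B5
clock 5: out=1, reg = 0x4AADA
clock 6: out=0, reg = 0x2556D
clock 7: out=1, reg = 0x92AB6
clock 8: out=0, reg = 0xC955B
clock 9: out=1, reg = 0x64AAD
clock 10: out=1, reg = 0x32556

0x32556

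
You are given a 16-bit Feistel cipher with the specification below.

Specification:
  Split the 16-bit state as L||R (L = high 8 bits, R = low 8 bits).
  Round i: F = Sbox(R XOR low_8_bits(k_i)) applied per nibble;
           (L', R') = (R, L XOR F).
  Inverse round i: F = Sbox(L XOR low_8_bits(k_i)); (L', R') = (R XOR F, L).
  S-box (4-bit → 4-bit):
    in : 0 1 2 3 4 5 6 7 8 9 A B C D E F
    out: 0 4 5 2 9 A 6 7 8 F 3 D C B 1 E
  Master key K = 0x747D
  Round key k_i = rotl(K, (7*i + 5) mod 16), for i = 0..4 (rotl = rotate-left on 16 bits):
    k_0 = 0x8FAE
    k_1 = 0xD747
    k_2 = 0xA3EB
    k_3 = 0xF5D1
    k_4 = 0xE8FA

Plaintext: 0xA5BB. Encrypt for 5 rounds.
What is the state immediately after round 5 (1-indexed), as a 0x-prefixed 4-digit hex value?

s_0 = plaintext = 0xA5BB
s_1 = Round(s_0, k_0) = 0xBBEF
s_2 = Round(s_1, k_1) = 0xEF83
s_3 = Round(s_2, k_2) = 0x8387
s_4 = Round(s_3, k_3) = 0x8725
s_5 = Round(s_4, k_4) = 0x2539

0x2539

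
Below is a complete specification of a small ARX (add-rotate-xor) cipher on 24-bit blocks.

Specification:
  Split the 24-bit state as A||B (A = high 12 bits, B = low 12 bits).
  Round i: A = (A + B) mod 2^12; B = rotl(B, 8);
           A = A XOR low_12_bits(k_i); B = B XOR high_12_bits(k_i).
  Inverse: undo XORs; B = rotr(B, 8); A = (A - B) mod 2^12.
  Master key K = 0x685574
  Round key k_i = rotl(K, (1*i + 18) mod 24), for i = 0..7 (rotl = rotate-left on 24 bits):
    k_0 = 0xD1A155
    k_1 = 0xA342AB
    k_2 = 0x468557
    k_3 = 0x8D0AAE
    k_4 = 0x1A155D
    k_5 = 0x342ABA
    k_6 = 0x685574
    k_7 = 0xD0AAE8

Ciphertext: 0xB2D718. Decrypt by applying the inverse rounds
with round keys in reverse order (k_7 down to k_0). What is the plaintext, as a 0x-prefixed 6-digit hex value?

0x5C84C1

s_0 = ciphertext = 0xB2D718
s_1 = InvRound(s_0, k_7) = 0x09B12A
s_2 = InvRound(s_1, k_6) = 0xAF8AF7
s_3 = InvRound(s_2, k_5) = 0x4E9B59
s_4 = InvRound(s_3, k_4) = 0x22AF8A
s_5 = InvRound(s_4, k_3) = 0x2DD5A7
s_6 = InvRound(s_5, k_2) = 0xA99CF1
s_7 = InvRound(s_6, k_1) = 0xBDCC56
s_8 = InvRound(s_7, k_0) = 0x5C84C1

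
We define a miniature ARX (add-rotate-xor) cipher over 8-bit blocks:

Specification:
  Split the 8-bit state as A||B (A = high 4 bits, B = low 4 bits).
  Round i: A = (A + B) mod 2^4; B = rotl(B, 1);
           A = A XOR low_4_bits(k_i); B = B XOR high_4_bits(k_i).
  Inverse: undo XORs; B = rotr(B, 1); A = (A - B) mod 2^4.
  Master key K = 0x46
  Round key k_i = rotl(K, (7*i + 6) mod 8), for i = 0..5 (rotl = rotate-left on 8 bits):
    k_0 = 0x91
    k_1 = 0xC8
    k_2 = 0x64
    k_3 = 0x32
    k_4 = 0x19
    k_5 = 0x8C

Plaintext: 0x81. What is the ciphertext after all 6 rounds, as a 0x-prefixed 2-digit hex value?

s_0 = plaintext = 0x81
s_1 = Round(s_0, k_0) = 0x8B
s_2 = Round(s_1, k_1) = 0xBB
s_3 = Round(s_2, k_2) = 0x21
s_4 = Round(s_3, k_3) = 0x11
s_5 = Round(s_4, k_4) = 0xB3
s_6 = Round(s_5, k_5) = 0x2E

0x2E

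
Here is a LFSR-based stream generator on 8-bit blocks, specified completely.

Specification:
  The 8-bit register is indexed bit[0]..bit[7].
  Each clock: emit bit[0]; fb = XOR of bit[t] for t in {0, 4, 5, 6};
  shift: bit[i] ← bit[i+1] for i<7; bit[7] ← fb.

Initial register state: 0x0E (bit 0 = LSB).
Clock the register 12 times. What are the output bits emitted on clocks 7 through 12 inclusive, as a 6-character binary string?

000110

reg_0 = 0x0E
clock 1: out=0, reg = 0x07
clock 2: out=1, reg = 0x83
clock 3: out=1, reg = 0xC1
clock 4: out=1, reg = 0x60
clock 5: out=0, reg = 0x30
clock 6: out=0, reg = 0x18
clock 7: out=0, reg = 0x8C
clock 8: out=0, reg = 0x46
clock 9: out=0, reg = 0xA3
clock 10: out=1, reg = 0x51
clock 11: out=1, reg = 0xA8
clock 12: out=0, reg = 0xD4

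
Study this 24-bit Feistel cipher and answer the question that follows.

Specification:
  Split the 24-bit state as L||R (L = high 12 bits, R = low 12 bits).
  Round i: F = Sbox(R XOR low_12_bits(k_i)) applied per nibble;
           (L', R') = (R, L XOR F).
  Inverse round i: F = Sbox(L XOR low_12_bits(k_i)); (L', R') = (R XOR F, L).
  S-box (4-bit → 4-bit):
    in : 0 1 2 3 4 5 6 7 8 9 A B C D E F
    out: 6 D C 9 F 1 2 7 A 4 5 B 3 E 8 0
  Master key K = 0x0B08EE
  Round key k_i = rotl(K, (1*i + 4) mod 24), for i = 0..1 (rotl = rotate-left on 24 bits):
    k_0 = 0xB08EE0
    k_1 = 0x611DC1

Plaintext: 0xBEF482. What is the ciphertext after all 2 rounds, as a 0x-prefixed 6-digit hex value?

s_0 = plaintext = 0xBEF482
s_1 = Round(s_0, k_0) = 0x482EC3
s_2 = Round(s_1, k_1) = 0xEC3DEE

0xEC3DEE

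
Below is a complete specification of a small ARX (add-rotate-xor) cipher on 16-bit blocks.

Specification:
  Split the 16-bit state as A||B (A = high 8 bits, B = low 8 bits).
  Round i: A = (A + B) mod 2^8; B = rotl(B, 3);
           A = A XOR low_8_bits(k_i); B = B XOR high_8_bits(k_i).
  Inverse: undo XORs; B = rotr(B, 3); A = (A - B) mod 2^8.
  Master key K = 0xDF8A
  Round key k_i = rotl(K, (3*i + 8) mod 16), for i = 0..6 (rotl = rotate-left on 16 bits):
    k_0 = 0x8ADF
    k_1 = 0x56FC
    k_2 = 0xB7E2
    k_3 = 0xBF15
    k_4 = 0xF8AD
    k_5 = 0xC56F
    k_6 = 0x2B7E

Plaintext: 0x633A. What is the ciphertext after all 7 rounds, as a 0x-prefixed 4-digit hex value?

0x6D79

s_0 = plaintext = 0x633A
s_1 = Round(s_0, k_0) = 0x425B
s_2 = Round(s_1, k_1) = 0x618C
s_3 = Round(s_2, k_2) = 0x0FD3
s_4 = Round(s_3, k_3) = 0xF721
s_5 = Round(s_4, k_4) = 0xB5F1
s_6 = Round(s_5, k_5) = 0xC94A
s_7 = Round(s_6, k_6) = 0x6D79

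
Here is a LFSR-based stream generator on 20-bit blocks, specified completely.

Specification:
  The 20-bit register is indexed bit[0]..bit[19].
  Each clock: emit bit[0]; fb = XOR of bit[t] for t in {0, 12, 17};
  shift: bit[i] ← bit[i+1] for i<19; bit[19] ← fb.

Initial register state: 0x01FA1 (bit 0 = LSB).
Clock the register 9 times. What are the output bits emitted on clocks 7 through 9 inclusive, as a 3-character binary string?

reg_0 = 0x01FA1
clock 1: out=1, reg = 0x00FD0
clock 2: out=0, reg = 0x007E8
clock 3: out=0, reg = 0x003F4
clock 4: out=0, reg = 0x001FA
clock 5: out=0, reg = 0x000FD
clock 6: out=1, reg = 0x8007E
clock 7: out=0, reg = 0x4003F
clock 8: out=1, reg = 0xA001F
clock 9: out=1, reg = 0x5000F

011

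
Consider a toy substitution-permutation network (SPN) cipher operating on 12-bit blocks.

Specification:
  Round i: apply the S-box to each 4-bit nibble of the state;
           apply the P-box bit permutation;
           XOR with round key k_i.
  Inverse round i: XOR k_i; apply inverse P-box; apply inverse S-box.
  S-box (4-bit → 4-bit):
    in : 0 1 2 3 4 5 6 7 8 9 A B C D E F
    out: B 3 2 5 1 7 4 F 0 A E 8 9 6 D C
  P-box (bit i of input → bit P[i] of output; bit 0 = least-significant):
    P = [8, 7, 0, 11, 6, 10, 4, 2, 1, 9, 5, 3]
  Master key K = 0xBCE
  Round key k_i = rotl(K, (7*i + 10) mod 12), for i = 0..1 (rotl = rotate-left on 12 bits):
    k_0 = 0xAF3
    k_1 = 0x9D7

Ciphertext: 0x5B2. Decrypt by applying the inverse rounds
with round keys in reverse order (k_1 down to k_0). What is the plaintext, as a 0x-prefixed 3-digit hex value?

s_0 = ciphertext = 0x5B2
s_1 = InvRound(s_0, k_1) = 0x60F
s_2 = InvRound(s_1, k_0) = 0xF79

0xF79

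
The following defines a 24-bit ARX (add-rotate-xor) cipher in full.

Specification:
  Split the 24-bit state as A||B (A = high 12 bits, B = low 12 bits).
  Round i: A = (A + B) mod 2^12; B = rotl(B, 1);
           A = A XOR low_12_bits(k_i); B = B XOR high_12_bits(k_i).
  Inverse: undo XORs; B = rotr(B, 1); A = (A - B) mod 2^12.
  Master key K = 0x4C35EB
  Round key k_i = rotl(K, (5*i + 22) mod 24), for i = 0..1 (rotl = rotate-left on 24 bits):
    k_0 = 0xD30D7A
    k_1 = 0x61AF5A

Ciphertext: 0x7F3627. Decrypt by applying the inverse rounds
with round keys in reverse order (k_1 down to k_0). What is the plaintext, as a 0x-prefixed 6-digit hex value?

s_0 = ciphertext = 0x7F3627
s_1 = InvRound(s_0, k_1) = 0x08B81E
s_2 = InvRound(s_1, k_0) = 0xB5A297

0xB5A297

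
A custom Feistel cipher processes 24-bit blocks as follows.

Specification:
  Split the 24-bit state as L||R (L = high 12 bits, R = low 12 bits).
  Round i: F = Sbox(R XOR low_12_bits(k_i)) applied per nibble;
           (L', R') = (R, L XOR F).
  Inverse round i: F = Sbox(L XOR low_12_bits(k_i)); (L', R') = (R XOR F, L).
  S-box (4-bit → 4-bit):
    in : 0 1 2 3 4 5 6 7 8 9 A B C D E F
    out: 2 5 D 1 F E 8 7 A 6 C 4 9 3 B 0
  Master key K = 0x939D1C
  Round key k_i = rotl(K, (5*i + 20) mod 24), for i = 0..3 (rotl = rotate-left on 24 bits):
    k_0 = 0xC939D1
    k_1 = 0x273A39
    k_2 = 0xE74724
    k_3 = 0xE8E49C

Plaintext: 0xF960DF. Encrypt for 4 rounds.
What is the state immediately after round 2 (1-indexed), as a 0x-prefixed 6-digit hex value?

s_0 = plaintext = 0xF960DF
s_1 = Round(s_0, k_0) = 0x0DF9BD
s_2 = Round(s_1, k_1) = 0x9BD170
s_3 = Round(s_2, k_2) = 0x170152
s_4 = Round(s_3, k_3) = 0x152FEB

0x9BD170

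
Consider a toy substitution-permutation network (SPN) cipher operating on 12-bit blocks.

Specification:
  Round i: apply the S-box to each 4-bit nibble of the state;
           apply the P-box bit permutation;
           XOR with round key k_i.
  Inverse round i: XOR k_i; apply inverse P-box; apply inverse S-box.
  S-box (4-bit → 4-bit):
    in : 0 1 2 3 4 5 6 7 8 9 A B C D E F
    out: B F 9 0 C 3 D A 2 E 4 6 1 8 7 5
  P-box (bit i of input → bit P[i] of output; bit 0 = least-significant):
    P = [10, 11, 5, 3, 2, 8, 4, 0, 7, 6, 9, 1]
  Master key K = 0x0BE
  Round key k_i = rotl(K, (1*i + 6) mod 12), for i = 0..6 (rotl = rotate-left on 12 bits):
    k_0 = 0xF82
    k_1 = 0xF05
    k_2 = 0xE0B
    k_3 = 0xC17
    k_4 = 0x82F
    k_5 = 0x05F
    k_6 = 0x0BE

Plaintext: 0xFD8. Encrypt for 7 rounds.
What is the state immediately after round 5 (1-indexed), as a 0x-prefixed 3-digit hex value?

s_0 = plaintext = 0xFD8
s_1 = Round(s_0, k_0) = 0x503
s_2 = Round(s_1, k_1) = 0xEC0
s_3 = Round(s_2, k_2) = 0x0C7
s_4 = Round(s_3, k_3) = 0x4D9
s_5 = Round(s_4, k_4) = 0x204
s_6 = Round(s_5, k_5) = 0x1F0
s_7 = Round(s_6, k_6) = 0xE60

0x204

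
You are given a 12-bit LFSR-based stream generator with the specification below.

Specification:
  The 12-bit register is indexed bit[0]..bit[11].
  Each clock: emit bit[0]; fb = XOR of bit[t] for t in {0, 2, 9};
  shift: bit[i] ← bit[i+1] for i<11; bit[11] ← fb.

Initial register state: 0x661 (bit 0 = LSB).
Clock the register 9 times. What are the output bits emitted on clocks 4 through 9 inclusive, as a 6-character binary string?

001100

reg_0 = 0x661
clock 1: out=1, reg = 0x330
clock 2: out=0, reg = 0x998
clock 3: out=0, reg = 0x4CC
clock 4: out=0, reg = 0xA66
clock 5: out=0, reg = 0x533
clock 6: out=1, reg = 0xA99
clock 7: out=1, reg = 0x54C
clock 8: out=0, reg = 0xAA6
clock 9: out=0, reg = 0x553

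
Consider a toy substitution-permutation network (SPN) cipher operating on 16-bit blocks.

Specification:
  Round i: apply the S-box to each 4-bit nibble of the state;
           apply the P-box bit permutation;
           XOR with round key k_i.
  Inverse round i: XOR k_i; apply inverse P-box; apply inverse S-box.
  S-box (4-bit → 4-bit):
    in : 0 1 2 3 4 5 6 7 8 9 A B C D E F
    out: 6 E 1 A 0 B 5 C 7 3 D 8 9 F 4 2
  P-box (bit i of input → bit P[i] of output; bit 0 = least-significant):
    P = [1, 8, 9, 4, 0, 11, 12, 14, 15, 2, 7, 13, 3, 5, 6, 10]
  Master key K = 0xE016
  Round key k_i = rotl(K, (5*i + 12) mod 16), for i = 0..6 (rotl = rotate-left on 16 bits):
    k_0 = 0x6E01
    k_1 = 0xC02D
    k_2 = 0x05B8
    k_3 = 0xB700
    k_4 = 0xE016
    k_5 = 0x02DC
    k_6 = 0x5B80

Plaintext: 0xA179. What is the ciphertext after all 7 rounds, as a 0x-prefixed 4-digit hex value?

s_0 = plaintext = 0xA179
s_1 = Round(s_0, k_0) = 0x1BCF
s_2 = Round(s_1, k_1) = 0xA54C
s_3 = Round(s_2, k_2) = 0xA1E6
s_4 = Round(s_3, k_3) = 0x81CE
s_5 = Round(s_4, k_4) = 0x82FB
s_6 = Round(s_5, k_5) = 0x8AA4
s_7 = Round(s_6, k_6) = 0xAB69

0xAB69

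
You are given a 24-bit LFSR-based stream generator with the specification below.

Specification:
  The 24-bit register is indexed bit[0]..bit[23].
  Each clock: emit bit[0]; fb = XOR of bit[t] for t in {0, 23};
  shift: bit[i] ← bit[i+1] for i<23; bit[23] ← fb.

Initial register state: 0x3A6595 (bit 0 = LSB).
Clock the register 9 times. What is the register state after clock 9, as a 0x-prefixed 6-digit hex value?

reg_0 = 0x3A6595
clock 1: out=1, reg = 0x9D32CA
clock 2: out=0, reg = 0xCE9965
clock 3: out=1, reg = 0x674CB2
clock 4: out=0, reg = 0x33A659
clock 5: out=1, reg = 0x99D32C
clock 6: out=0, reg = 0xCCE996
clock 7: out=0, reg = 0xE674CB
clock 8: out=1, reg = 0x733A65
clock 9: out=1, reg = 0xB99D32

0xB99D32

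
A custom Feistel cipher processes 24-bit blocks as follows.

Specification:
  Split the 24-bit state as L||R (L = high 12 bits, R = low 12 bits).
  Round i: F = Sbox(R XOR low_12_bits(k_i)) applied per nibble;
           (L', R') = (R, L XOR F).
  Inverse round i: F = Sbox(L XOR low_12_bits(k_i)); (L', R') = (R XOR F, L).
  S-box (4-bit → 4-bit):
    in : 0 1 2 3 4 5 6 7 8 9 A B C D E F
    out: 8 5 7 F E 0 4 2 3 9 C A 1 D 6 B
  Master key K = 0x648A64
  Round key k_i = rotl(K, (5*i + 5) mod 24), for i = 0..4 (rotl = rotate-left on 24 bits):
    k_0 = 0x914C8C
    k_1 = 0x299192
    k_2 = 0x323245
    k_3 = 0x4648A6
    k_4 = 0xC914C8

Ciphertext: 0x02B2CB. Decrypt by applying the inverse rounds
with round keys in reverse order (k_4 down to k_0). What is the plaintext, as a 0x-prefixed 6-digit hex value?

s_0 = ciphertext = 0x02B2CB
s_1 = InvRound(s_0, k_4) = 0xCA402B
s_2 = InvRound(s_1, k_3) = 0xEACCA4
s_3 = InvRound(s_2, k_2) = 0xDCDEAC
s_4 = InvRound(s_3, k_1) = 0xFA7DCD
s_5 = InvRound(s_4, k_0) = 0x2B7FA7

0x2B7FA7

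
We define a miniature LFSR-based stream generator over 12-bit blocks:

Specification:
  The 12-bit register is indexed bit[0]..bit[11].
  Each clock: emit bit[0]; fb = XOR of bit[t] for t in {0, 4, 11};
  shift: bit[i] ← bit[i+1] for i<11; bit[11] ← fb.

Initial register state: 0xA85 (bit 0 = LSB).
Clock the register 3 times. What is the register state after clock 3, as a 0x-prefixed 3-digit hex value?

reg_0 = 0xA85
clock 1: out=1, reg = 0x542
clock 2: out=0, reg = 0x2A1
clock 3: out=1, reg = 0x950

0x950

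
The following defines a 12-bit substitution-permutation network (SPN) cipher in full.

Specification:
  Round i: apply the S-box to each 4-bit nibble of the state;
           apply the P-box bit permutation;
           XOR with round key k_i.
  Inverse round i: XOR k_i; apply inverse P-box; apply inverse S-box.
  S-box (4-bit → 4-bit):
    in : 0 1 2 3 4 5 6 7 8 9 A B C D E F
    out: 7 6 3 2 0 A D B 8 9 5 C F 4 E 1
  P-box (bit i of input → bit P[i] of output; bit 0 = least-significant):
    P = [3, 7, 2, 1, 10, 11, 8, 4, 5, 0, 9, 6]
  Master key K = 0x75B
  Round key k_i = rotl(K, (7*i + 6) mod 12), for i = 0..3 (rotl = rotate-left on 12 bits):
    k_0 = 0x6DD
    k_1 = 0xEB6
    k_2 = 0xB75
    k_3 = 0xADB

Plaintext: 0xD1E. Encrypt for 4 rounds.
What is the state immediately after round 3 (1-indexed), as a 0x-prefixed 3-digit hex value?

0xEF9

s_0 = plaintext = 0xD1E
s_1 = Round(s_0, k_0) = 0xD5B
s_2 = Round(s_1, k_1) = 0x4A0
s_3 = Round(s_2, k_2) = 0xEF9
s_4 = Round(s_3, k_3) = 0xC90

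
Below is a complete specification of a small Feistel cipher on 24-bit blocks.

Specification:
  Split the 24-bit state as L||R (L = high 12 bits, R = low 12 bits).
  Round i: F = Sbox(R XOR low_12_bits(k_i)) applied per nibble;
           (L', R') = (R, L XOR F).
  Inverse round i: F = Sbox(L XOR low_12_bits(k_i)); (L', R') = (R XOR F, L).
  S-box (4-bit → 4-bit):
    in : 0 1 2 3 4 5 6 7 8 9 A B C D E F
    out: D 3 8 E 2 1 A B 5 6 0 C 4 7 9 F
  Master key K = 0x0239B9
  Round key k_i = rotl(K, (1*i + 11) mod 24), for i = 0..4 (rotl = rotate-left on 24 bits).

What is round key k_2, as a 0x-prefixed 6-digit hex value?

K = 0x0239B9
k_0 = rotl(K, (1*0+11) mod 24) = rotl(K, 11) = 0xCDC811
k_1 = rotl(K, (1*1+11) mod 24) = rotl(K, 12) = 0x9B9023
k_2 = rotl(K, (1*2+11) mod 24) = rotl(K, 13) = 0x372047

0x372047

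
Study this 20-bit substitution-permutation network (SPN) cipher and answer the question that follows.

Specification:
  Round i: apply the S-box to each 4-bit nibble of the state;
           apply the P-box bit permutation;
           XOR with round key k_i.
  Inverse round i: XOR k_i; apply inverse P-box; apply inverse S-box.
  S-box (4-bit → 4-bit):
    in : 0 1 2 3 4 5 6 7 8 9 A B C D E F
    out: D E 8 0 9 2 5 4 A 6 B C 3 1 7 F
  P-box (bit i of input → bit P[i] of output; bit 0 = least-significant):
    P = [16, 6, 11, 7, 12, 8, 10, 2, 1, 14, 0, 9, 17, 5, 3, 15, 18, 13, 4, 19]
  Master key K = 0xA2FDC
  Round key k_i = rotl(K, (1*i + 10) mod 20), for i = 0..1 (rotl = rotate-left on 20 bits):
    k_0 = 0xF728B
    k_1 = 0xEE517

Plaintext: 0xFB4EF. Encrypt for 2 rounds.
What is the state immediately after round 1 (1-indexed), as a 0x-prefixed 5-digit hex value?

0x2CD51

s_0 = plaintext = 0xFB4EF
s_1 = Round(s_0, k_0) = 0x2CD51
s_2 = Round(s_1, k_1) = 0x4ECF5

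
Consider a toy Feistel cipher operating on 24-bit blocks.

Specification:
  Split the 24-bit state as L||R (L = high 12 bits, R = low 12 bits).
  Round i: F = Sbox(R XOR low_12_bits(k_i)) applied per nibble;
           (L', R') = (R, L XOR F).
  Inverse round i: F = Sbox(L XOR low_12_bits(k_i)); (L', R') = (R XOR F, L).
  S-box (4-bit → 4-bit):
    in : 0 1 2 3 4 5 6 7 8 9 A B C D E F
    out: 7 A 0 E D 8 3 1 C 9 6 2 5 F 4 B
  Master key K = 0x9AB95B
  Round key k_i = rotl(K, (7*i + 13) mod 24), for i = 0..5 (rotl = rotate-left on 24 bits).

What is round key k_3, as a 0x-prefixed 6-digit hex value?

K = 0x9AB95B
k_0 = rotl(K, (7*0+13) mod 24) = rotl(K, 13) = 0x2B7357
k_1 = rotl(K, (7*1+13) mod 24) = rotl(K, 20) = 0xB9AB95
k_2 = rotl(K, (7*2+13) mod 24) = rotl(K, 3) = 0xD5CADC
k_3 = rotl(K, (7*3+13) mod 24) = rotl(K, 10) = 0xE56E6A

0xE56E6A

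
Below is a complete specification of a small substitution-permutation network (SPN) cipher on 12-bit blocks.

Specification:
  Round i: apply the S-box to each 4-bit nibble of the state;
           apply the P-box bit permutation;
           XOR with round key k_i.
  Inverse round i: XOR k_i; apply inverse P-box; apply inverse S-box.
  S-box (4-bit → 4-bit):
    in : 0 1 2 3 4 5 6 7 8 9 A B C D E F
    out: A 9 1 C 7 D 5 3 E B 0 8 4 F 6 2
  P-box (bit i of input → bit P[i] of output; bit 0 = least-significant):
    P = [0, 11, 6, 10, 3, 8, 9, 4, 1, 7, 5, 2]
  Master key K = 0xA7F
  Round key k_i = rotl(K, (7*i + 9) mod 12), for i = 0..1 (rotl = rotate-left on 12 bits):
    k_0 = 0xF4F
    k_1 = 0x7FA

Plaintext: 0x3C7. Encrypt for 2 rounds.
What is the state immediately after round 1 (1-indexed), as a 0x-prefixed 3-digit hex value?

0x56A

s_0 = plaintext = 0x3C7
s_1 = Round(s_0, k_0) = 0x56A
s_2 = Round(s_1, k_1) = 0x5D4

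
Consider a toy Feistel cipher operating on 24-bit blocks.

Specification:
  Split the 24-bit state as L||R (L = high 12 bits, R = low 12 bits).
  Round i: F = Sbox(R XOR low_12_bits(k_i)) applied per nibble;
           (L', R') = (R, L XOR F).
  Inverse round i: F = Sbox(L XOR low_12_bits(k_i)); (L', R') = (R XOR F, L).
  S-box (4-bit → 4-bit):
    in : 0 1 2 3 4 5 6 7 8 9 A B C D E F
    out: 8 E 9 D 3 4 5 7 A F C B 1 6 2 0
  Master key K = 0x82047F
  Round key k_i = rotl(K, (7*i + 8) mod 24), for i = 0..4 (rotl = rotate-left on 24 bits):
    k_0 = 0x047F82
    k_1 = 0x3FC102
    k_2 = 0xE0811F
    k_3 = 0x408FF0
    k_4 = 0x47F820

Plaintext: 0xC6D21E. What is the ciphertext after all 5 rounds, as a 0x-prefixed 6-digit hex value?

s_0 = plaintext = 0xC6D21E
s_1 = Round(s_0, k_0) = 0x21EA9C
s_2 = Round(s_1, k_1) = 0xA9C9EC
s_3 = Round(s_2, k_2) = 0x9EC091
s_4 = Round(s_3, k_3) = 0x0919B2
s_5 = Round(s_4, k_4) = 0x9B2E68

0x9B2E68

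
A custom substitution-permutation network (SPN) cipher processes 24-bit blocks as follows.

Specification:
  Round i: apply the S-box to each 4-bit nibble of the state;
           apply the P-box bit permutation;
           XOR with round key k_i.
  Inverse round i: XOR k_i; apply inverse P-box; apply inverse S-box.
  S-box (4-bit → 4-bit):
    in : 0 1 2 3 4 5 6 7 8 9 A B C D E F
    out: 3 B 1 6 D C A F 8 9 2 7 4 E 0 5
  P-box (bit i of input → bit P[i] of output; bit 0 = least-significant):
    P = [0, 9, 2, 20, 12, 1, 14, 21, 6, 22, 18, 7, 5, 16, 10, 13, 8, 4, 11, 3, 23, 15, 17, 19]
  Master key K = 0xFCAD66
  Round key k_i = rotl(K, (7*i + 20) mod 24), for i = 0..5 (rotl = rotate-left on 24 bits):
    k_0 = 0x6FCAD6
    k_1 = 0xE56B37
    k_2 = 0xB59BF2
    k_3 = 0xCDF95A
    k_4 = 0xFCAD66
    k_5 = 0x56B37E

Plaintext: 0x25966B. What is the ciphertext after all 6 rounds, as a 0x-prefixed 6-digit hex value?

0xFF10C6

s_0 = plaintext = 0x25966B
s_1 = Round(s_0, k_0) = 0x8FE079
s_2 = Round(s_1, k_1) = 0x9D3274
s_3 = Round(s_2, k_2) = 0x0CC7AD
s_4 = Round(s_3, k_3) = 0x19779C
s_5 = Round(s_4, k_4) = 0x11188A
s_6 = Round(s_5, k_5) = 0xFF10C6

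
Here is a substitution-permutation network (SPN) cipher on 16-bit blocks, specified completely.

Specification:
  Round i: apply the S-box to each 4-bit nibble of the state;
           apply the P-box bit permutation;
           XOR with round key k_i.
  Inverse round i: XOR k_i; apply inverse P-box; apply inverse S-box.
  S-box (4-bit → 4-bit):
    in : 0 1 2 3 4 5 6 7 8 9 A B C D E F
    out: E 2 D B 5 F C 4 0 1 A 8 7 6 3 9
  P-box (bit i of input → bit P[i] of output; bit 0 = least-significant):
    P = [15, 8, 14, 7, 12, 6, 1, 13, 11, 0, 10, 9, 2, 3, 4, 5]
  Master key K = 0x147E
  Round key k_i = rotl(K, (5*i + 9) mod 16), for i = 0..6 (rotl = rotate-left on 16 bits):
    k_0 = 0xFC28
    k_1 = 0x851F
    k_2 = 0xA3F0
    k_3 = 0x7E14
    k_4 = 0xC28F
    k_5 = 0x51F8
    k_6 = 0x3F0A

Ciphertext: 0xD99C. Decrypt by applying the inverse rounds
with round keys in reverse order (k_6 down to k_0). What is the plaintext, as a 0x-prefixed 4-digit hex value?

0x9BCD

s_0 = ciphertext = 0xD99C
s_1 = InvRound(s_0, k_6) = 0x4662
s_2 = InvRound(s_1, k_5) = 0xD64A
s_3 = InvRound(s_2, k_4) = 0x9DEB
s_4 = InvRound(s_3, k_3) = 0x5A05
s_5 = InvRound(s_4, k_2) = 0x2E35
s_6 = InvRound(s_5, k_1) = 0xAF6E
s_7 = InvRound(s_6, k_0) = 0x9BCD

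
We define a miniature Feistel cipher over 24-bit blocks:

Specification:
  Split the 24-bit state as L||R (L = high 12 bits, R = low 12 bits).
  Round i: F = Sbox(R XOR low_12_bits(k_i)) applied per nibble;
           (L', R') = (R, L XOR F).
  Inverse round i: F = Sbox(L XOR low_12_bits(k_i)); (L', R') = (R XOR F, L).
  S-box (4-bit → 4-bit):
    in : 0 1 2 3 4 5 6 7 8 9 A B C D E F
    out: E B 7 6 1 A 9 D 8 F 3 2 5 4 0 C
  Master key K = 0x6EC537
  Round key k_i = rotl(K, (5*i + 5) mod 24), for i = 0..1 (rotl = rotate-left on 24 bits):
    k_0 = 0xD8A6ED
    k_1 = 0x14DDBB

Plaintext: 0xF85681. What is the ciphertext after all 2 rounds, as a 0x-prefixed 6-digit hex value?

0x1103B3

s_0 = plaintext = 0xF85681
s_1 = Round(s_0, k_0) = 0x681110
s_2 = Round(s_1, k_1) = 0x1103B3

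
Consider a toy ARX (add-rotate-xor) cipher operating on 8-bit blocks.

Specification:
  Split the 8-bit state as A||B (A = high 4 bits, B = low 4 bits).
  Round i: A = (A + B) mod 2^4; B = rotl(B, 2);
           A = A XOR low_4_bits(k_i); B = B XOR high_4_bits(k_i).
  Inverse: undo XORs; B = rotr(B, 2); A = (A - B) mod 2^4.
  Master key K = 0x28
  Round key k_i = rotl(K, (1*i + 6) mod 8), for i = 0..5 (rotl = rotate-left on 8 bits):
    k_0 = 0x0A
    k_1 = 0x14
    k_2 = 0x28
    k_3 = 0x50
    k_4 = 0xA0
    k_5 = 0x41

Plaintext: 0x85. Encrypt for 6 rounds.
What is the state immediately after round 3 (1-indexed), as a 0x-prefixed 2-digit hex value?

0x43

s_0 = plaintext = 0x85
s_1 = Round(s_0, k_0) = 0x75
s_2 = Round(s_1, k_1) = 0x84
s_3 = Round(s_2, k_2) = 0x43
s_4 = Round(s_3, k_3) = 0x79
s_5 = Round(s_4, k_4) = 0x0C
s_6 = Round(s_5, k_5) = 0xD7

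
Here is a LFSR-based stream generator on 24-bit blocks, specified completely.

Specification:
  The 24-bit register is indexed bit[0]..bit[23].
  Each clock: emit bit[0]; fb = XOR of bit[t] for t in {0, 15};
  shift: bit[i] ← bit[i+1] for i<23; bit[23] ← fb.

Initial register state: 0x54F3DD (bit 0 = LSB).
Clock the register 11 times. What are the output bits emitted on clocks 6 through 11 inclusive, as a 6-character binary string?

011110

reg_0 = 0x54F3DD
clock 1: out=1, reg = 0x2A79EE
clock 2: out=0, reg = 0x153CF7
clock 3: out=1, reg = 0x8A9E7B
clock 4: out=1, reg = 0x454F3D
clock 5: out=1, reg = 0xA2A79E
clock 6: out=0, reg = 0xD153CF
clock 7: out=1, reg = 0xE8A9E7
clock 8: out=1, reg = 0x7454F3
clock 9: out=1, reg = 0xBA2A79
clock 10: out=1, reg = 0xDD153C
clock 11: out=0, reg = 0x6E8A9E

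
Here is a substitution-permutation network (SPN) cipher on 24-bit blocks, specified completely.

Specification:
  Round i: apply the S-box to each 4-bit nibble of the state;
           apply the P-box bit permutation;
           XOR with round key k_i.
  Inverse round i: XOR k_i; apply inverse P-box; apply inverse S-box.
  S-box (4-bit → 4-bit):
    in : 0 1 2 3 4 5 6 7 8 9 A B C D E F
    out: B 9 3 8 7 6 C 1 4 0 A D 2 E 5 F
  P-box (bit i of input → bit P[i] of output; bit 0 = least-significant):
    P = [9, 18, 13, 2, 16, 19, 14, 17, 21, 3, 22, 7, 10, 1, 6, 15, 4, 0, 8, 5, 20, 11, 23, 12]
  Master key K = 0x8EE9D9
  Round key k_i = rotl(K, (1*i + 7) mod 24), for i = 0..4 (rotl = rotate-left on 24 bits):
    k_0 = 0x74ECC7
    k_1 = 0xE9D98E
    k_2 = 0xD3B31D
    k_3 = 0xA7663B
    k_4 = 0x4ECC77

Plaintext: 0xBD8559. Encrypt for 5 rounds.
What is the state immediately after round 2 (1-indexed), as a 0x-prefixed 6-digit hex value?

s_0 = plaintext = 0xBD8559
s_1 = Round(s_0, k_0) = 0xACBDAE
s_2 = Round(s_1, k_1) = 0xA36747
s_3 = Round(s_2, k_2) = 0xFA697D
s_4 = Round(s_3, k_3) = 0x32DE5E
s_5 = Round(s_4, k_4) = 0x263E24

0xA36747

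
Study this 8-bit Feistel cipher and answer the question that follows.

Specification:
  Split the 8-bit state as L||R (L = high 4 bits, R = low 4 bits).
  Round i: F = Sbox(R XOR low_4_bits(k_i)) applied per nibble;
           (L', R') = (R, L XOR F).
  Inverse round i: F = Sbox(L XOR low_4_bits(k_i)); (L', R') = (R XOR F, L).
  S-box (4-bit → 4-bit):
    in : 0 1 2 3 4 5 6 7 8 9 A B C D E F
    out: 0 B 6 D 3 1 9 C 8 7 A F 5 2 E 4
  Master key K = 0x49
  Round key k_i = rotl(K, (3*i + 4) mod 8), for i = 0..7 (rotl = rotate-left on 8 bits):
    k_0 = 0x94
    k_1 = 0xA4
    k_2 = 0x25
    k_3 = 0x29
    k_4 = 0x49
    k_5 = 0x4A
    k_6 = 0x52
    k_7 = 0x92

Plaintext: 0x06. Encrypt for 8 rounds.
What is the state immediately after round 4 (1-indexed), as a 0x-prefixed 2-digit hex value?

s_0 = plaintext = 0x06
s_1 = Round(s_0, k_0) = 0x66
s_2 = Round(s_1, k_1) = 0x60
s_3 = Round(s_2, k_2) = 0x07
s_4 = Round(s_3, k_3) = 0x7E
s_5 = Round(s_4, k_4) = 0xEB
s_6 = Round(s_5, k_5) = 0xB5
s_7 = Round(s_6, k_6) = 0x57
s_8 = Round(s_7, k_7) = 0x74

0x7E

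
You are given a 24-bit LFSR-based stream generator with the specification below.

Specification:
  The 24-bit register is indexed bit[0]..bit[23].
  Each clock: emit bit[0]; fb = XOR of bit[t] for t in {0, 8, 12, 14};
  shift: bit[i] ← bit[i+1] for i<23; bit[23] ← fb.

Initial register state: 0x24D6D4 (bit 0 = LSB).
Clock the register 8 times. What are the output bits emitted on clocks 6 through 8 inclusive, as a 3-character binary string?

reg_0 = 0x24D6D4
clock 1: out=0, reg = 0x126B6A
clock 2: out=0, reg = 0x0935B5
clock 3: out=1, reg = 0x849ADA
clock 4: out=0, reg = 0xC24D6D
clock 5: out=1, reg = 0xE126B6
clock 6: out=0, reg = 0x70935B
clock 7: out=1, reg = 0xB849AD
clock 8: out=1, reg = 0xDC24D6

011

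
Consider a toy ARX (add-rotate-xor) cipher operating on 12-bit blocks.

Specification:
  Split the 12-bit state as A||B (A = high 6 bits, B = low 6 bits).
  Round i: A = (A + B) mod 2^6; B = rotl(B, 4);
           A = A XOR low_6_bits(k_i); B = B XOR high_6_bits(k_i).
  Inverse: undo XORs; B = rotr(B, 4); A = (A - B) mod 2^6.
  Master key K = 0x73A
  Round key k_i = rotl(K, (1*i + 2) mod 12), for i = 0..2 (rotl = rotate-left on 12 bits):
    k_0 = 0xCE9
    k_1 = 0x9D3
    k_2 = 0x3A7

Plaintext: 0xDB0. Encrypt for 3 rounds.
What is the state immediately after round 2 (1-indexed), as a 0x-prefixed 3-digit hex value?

0x758

s_0 = plaintext = 0xDB0
s_1 = Round(s_0, k_0) = 0x3FF
s_2 = Round(s_1, k_1) = 0x758
s_3 = Round(s_2, k_2) = 0x488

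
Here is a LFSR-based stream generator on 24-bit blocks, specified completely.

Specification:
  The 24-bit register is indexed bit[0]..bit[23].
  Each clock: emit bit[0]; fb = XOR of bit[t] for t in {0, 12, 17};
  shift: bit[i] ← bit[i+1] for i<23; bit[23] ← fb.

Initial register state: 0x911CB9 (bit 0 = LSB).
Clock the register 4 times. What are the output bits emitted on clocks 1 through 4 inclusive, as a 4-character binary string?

reg_0 = 0x911CB9
clock 1: out=1, reg = 0x488E5C
clock 2: out=0, reg = 0x24472E
clock 3: out=0, reg = 0x122397
clock 4: out=1, reg = 0x0911CB

1001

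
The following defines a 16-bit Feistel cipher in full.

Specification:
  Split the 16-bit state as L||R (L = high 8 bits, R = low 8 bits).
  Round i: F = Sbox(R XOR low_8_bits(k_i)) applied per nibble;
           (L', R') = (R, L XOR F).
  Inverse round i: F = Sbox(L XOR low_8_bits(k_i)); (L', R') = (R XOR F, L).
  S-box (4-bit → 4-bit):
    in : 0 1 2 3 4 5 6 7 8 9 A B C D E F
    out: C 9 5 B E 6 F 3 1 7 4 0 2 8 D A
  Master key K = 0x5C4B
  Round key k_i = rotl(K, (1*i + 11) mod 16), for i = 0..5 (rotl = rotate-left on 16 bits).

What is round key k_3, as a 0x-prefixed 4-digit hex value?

0xD712

K = 0x5C4B
k_0 = rotl(K, (1*0+11) mod 16) = rotl(K, 11) = 0x5AE2
k_1 = rotl(K, (1*1+11) mod 16) = rotl(K, 12) = 0xB5C4
k_2 = rotl(K, (1*2+11) mod 16) = rotl(K, 13) = 0x6B89
k_3 = rotl(K, (1*3+11) mod 16) = rotl(K, 14) = 0xD712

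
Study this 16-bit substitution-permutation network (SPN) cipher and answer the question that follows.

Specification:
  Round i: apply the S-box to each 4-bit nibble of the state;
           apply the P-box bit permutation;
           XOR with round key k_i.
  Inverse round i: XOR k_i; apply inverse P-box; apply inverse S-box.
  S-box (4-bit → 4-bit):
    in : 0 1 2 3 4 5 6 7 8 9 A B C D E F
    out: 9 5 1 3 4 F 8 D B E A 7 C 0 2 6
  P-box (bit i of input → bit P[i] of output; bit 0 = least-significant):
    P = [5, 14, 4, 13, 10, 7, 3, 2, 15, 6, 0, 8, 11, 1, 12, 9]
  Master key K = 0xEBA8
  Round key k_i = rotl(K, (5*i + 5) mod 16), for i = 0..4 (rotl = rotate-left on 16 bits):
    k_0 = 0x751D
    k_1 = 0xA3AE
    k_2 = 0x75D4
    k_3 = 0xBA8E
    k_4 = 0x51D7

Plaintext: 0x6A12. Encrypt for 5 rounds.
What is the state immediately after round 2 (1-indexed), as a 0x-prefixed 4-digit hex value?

0x5D92

s_0 = plaintext = 0x6A12
s_1 = Round(s_0, k_0) = 0x7275
s_2 = Round(s_1, k_1) = 0x5D92
s_3 = Round(s_2, k_2) = 0x6F7A
s_4 = Round(s_3, k_3) = 0xDCC3
s_5 = Round(s_4, k_4) = 0x10FA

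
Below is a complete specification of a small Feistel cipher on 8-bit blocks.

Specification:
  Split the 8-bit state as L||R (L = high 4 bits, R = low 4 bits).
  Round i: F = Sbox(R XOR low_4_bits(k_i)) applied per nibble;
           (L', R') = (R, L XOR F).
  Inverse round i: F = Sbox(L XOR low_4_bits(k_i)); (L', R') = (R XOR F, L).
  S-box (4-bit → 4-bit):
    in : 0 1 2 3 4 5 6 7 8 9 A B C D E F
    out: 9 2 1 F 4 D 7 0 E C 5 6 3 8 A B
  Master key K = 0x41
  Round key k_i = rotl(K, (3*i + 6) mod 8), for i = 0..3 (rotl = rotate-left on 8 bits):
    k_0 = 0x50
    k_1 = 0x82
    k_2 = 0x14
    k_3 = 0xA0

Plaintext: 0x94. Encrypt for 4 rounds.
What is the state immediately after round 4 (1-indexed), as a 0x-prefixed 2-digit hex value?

0xB9

s_0 = plaintext = 0x94
s_1 = Round(s_0, k_0) = 0x4D
s_2 = Round(s_1, k_1) = 0xDF
s_3 = Round(s_2, k_2) = 0xFB
s_4 = Round(s_3, k_3) = 0xB9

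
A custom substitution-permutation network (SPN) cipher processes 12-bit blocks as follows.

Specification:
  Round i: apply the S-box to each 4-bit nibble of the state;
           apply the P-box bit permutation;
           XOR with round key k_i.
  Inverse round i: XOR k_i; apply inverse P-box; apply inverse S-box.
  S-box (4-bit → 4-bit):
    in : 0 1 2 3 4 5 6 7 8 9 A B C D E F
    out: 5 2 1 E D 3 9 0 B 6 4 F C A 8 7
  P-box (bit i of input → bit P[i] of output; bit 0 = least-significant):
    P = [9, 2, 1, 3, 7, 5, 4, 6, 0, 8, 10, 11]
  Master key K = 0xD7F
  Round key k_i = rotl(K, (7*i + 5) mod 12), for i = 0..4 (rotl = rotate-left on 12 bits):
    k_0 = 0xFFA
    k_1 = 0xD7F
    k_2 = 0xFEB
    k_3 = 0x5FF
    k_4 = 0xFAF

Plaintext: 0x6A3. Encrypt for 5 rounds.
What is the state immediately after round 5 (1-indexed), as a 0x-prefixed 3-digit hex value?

0x5F5

s_0 = plaintext = 0x6A3
s_1 = Round(s_0, k_0) = 0x7E5
s_2 = Round(s_1, k_1) = 0xF3B
s_3 = Round(s_2, k_2) = 0x894
s_4 = Round(s_3, k_3) = 0xEC4
s_5 = Round(s_4, k_4) = 0x5F5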